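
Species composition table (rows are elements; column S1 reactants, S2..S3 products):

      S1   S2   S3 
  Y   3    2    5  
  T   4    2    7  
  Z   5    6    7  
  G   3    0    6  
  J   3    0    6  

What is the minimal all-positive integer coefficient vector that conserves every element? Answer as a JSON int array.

Y: 4·3 = 12 | 1·2+2·5 = 12
T: 4·4 = 16 | 1·2+2·7 = 16
Z: 4·5 = 20 | 1·6+2·7 = 20
G: 4·3 = 12 | 1·0+2·6 = 12
J: 4·3 = 12 | 1·0+2·6 = 12
gcd(4,1,2) = 1

Coefficients: [4, 1, 2]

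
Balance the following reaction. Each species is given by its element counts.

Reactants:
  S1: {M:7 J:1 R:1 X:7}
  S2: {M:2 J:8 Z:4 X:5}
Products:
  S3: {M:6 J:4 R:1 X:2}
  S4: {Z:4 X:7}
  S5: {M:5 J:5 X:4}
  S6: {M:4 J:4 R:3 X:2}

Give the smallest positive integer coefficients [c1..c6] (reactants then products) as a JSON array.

Coefficients: [6, 5, 3, 5, 6, 1]

M: 6·7+5·2 = 52 | 3·6+5·0+6·5+1·4 = 52
J: 6·1+5·8 = 46 | 3·4+5·0+6·5+1·4 = 46
R: 6·1+5·0 = 6 | 3·1+5·0+6·0+1·3 = 6
Z: 6·0+5·4 = 20 | 3·0+5·4+6·0+1·0 = 20
X: 6·7+5·5 = 67 | 3·2+5·7+6·4+1·2 = 67
gcd(6,5,3,5,6,1) = 1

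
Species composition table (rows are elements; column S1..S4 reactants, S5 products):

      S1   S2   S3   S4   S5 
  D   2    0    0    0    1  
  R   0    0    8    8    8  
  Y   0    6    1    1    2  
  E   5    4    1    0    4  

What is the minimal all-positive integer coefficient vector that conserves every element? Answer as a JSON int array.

Coefficients: [3, 1, 5, 1, 6]

D: 3·2+1·0+5·0+1·0 = 6 | 6·1 = 6
R: 3·0+1·0+5·8+1·8 = 48 | 6·8 = 48
Y: 3·0+1·6+5·1+1·1 = 12 | 6·2 = 12
E: 3·5+1·4+5·1+1·0 = 24 | 6·4 = 24
gcd(3,1,5,1,6) = 1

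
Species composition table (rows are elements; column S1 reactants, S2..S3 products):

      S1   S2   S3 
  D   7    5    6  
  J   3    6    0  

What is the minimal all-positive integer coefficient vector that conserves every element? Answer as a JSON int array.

Coefficients: [4, 2, 3]

D: 4·7 = 28 | 2·5+3·6 = 28
J: 4·3 = 12 | 2·6+3·0 = 12
gcd(4,2,3) = 1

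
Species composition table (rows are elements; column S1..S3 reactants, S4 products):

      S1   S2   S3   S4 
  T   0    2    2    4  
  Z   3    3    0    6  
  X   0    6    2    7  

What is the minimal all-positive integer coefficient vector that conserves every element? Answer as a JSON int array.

T: 5·0+3·2+5·2 = 16 | 4·4 = 16
Z: 5·3+3·3+5·0 = 24 | 4·6 = 24
X: 5·0+3·6+5·2 = 28 | 4·7 = 28
gcd(5,3,5,4) = 1

Coefficients: [5, 3, 5, 4]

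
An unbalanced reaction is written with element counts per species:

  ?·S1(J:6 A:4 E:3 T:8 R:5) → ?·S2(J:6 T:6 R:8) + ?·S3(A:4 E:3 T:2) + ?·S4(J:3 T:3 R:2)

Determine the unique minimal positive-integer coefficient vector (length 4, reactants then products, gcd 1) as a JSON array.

J: 4·6 = 24 | 1·6+4·0+6·3 = 24
A: 4·4 = 16 | 1·0+4·4+6·0 = 16
E: 4·3 = 12 | 1·0+4·3+6·0 = 12
T: 4·8 = 32 | 1·6+4·2+6·3 = 32
R: 4·5 = 20 | 1·8+4·0+6·2 = 20
gcd(4,1,4,6) = 1

Coefficients: [4, 1, 4, 6]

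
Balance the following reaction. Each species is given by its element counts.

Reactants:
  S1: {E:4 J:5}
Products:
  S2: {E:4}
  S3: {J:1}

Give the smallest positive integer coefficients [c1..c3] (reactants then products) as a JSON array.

Coefficients: [1, 1, 5]

E: 1·4 = 4 | 1·4+5·0 = 4
J: 1·5 = 5 | 1·0+5·1 = 5
gcd(1,1,5) = 1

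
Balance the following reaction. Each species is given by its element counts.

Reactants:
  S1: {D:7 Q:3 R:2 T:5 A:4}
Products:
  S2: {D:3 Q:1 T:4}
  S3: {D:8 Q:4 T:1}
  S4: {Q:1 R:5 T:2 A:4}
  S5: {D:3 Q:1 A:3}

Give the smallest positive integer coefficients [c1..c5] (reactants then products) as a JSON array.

D: 5·7 = 35 | 5·3+1·8+2·0+4·3 = 35
Q: 5·3 = 15 | 5·1+1·4+2·1+4·1 = 15
R: 5·2 = 10 | 5·0+1·0+2·5+4·0 = 10
T: 5·5 = 25 | 5·4+1·1+2·2+4·0 = 25
A: 5·4 = 20 | 5·0+1·0+2·4+4·3 = 20
gcd(5,5,1,2,4) = 1

Coefficients: [5, 5, 1, 2, 4]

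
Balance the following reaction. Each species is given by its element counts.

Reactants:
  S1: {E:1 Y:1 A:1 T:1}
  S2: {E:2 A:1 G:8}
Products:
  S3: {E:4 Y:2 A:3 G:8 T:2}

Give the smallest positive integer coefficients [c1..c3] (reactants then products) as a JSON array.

Coefficients: [2, 1, 1]

E: 2·1+1·2 = 4 | 1·4 = 4
Y: 2·1+1·0 = 2 | 1·2 = 2
A: 2·1+1·1 = 3 | 1·3 = 3
G: 2·0+1·8 = 8 | 1·8 = 8
T: 2·1+1·0 = 2 | 1·2 = 2
gcd(2,1,1) = 1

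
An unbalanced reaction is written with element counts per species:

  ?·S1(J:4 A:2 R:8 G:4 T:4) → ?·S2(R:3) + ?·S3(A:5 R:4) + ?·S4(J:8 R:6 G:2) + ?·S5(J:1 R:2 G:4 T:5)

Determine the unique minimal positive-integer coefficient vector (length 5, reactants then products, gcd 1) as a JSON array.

J: 5·4 = 20 | 4·0+2·0+2·8+4·1 = 20
A: 5·2 = 10 | 4·0+2·5+2·0+4·0 = 10
R: 5·8 = 40 | 4·3+2·4+2·6+4·2 = 40
G: 5·4 = 20 | 4·0+2·0+2·2+4·4 = 20
T: 5·4 = 20 | 4·0+2·0+2·0+4·5 = 20
gcd(5,4,2,2,4) = 1

Coefficients: [5, 4, 2, 2, 4]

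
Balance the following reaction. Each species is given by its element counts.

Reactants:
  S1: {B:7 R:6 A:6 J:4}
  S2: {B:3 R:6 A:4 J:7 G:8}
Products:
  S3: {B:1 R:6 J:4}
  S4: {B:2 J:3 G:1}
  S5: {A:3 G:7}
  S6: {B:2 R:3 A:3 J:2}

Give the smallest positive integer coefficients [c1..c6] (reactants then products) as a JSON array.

Coefficients: [1, 6, 5, 6, 6, 4]

B: 1·7+6·3 = 25 | 5·1+6·2+6·0+4·2 = 25
R: 1·6+6·6 = 42 | 5·6+6·0+6·0+4·3 = 42
A: 1·6+6·4 = 30 | 5·0+6·0+6·3+4·3 = 30
J: 1·4+6·7 = 46 | 5·4+6·3+6·0+4·2 = 46
G: 1·0+6·8 = 48 | 5·0+6·1+6·7+4·0 = 48
gcd(1,6,5,6,6,4) = 1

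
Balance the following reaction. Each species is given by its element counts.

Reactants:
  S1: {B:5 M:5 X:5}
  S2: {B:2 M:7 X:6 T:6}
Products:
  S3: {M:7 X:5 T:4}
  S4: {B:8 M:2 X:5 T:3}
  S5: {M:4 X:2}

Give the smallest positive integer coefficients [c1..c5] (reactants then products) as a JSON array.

Coefficients: [4, 6, 6, 4, 3]

B: 4·5+6·2 = 32 | 6·0+4·8+3·0 = 32
M: 4·5+6·7 = 62 | 6·7+4·2+3·4 = 62
X: 4·5+6·6 = 56 | 6·5+4·5+3·2 = 56
T: 4·0+6·6 = 36 | 6·4+4·3+3·0 = 36
gcd(4,6,6,4,3) = 1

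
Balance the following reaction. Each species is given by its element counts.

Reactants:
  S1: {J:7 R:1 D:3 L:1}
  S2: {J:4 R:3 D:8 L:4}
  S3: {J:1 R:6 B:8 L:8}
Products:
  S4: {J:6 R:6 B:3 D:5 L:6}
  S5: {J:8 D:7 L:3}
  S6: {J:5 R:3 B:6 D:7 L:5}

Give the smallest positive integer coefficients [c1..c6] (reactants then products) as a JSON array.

Coefficients: [6, 5, 3, 6, 3, 1]

J: 6·7+5·4+3·1 = 65 | 6·6+3·8+1·5 = 65
R: 6·1+5·3+3·6 = 39 | 6·6+3·0+1·3 = 39
B: 6·0+5·0+3·8 = 24 | 6·3+3·0+1·6 = 24
D: 6·3+5·8+3·0 = 58 | 6·5+3·7+1·7 = 58
L: 6·1+5·4+3·8 = 50 | 6·6+3·3+1·5 = 50
gcd(6,5,3,6,3,1) = 1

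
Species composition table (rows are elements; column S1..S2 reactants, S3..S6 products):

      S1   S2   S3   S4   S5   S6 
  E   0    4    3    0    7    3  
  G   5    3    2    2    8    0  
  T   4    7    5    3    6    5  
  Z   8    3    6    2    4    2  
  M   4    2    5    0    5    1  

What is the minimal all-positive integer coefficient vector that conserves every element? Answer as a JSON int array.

E: 2·0+4·4 = 16 | 2·3+5·0+1·7+1·3 = 16
G: 2·5+4·3 = 22 | 2·2+5·2+1·8+1·0 = 22
T: 2·4+4·7 = 36 | 2·5+5·3+1·6+1·5 = 36
Z: 2·8+4·3 = 28 | 2·6+5·2+1·4+1·2 = 28
M: 2·4+4·2 = 16 | 2·5+5·0+1·5+1·1 = 16
gcd(2,4,2,5,1,1) = 1

Coefficients: [2, 4, 2, 5, 1, 1]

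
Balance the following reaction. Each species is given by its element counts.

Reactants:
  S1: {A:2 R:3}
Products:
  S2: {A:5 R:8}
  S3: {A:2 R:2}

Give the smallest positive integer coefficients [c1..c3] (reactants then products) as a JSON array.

A: 6·2 = 12 | 2·5+1·2 = 12
R: 6·3 = 18 | 2·8+1·2 = 18
gcd(6,2,1) = 1

Coefficients: [6, 2, 1]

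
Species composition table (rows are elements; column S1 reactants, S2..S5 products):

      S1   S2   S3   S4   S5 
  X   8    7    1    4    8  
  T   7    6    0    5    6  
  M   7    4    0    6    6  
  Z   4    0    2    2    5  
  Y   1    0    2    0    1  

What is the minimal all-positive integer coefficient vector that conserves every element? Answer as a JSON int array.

X: 4·8 = 32 | 1·7+1·1+2·4+2·8 = 32
T: 4·7 = 28 | 1·6+1·0+2·5+2·6 = 28
M: 4·7 = 28 | 1·4+1·0+2·6+2·6 = 28
Z: 4·4 = 16 | 1·0+1·2+2·2+2·5 = 16
Y: 4·1 = 4 | 1·0+1·2+2·0+2·1 = 4
gcd(4,1,1,2,2) = 1

Coefficients: [4, 1, 1, 2, 2]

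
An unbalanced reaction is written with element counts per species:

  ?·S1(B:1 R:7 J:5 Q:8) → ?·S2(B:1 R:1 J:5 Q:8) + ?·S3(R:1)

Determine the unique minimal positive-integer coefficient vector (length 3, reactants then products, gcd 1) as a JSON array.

Coefficients: [1, 1, 6]

B: 1·1 = 1 | 1·1+6·0 = 1
R: 1·7 = 7 | 1·1+6·1 = 7
J: 1·5 = 5 | 1·5+6·0 = 5
Q: 1·8 = 8 | 1·8+6·0 = 8
gcd(1,1,6) = 1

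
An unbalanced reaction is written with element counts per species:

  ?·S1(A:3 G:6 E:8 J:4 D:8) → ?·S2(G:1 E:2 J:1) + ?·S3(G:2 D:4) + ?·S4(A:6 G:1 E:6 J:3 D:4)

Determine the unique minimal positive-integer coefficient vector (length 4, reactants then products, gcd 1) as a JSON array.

A: 2·3 = 6 | 5·0+3·0+1·6 = 6
G: 2·6 = 12 | 5·1+3·2+1·1 = 12
E: 2·8 = 16 | 5·2+3·0+1·6 = 16
J: 2·4 = 8 | 5·1+3·0+1·3 = 8
D: 2·8 = 16 | 5·0+3·4+1·4 = 16
gcd(2,5,3,1) = 1

Coefficients: [2, 5, 3, 1]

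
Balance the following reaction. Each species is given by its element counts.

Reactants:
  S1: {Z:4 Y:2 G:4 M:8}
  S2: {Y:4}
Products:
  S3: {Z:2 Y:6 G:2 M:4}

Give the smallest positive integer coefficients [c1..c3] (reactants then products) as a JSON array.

Z: 2·4+5·0 = 8 | 4·2 = 8
Y: 2·2+5·4 = 24 | 4·6 = 24
G: 2·4+5·0 = 8 | 4·2 = 8
M: 2·8+5·0 = 16 | 4·4 = 16
gcd(2,5,4) = 1

Coefficients: [2, 5, 4]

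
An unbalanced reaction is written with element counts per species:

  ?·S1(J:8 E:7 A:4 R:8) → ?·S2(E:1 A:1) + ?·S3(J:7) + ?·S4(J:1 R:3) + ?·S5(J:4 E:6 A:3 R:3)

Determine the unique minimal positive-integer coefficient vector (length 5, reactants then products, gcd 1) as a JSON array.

J: 3·8 = 24 | 3·0+1·7+5·1+3·4 = 24
E: 3·7 = 21 | 3·1+1·0+5·0+3·6 = 21
A: 3·4 = 12 | 3·1+1·0+5·0+3·3 = 12
R: 3·8 = 24 | 3·0+1·0+5·3+3·3 = 24
gcd(3,3,1,5,3) = 1

Coefficients: [3, 3, 1, 5, 3]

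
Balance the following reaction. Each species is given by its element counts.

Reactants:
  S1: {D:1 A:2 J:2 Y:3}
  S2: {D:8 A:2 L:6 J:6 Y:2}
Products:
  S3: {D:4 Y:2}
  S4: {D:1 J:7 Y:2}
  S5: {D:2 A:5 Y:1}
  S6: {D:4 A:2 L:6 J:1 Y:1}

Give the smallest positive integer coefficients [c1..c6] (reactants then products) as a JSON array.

Coefficients: [5, 5, 4, 5, 2, 5]

D: 5·1+5·8 = 45 | 4·4+5·1+2·2+5·4 = 45
A: 5·2+5·2 = 20 | 4·0+5·0+2·5+5·2 = 20
L: 5·0+5·6 = 30 | 4·0+5·0+2·0+5·6 = 30
J: 5·2+5·6 = 40 | 4·0+5·7+2·0+5·1 = 40
Y: 5·3+5·2 = 25 | 4·2+5·2+2·1+5·1 = 25
gcd(5,5,4,5,2,5) = 1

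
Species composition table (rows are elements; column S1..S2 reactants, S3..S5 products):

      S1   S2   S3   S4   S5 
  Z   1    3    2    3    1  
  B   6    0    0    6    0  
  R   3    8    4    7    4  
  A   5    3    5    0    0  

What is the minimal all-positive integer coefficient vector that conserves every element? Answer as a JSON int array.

Coefficients: [1, 5, 4, 1, 5]

Z: 1·1+5·3 = 16 | 4·2+1·3+5·1 = 16
B: 1·6+5·0 = 6 | 4·0+1·6+5·0 = 6
R: 1·3+5·8 = 43 | 4·4+1·7+5·4 = 43
A: 1·5+5·3 = 20 | 4·5+1·0+5·0 = 20
gcd(1,5,4,1,5) = 1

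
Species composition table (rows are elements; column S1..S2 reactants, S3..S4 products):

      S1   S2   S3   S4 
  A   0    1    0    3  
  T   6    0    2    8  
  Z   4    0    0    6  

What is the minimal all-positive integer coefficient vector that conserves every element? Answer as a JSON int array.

Coefficients: [3, 6, 1, 2]

A: 3·0+6·1 = 6 | 1·0+2·3 = 6
T: 3·6+6·0 = 18 | 1·2+2·8 = 18
Z: 3·4+6·0 = 12 | 1·0+2·6 = 12
gcd(3,6,1,2) = 1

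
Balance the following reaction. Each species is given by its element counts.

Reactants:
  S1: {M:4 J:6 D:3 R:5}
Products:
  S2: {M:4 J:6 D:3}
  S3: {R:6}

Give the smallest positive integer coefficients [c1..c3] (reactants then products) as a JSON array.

M: 6·4 = 24 | 6·4+5·0 = 24
J: 6·6 = 36 | 6·6+5·0 = 36
D: 6·3 = 18 | 6·3+5·0 = 18
R: 6·5 = 30 | 6·0+5·6 = 30
gcd(6,6,5) = 1

Coefficients: [6, 6, 5]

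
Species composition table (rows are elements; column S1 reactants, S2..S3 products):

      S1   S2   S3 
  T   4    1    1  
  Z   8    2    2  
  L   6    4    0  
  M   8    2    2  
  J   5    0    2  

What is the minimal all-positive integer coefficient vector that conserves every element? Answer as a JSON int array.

Coefficients: [2, 3, 5]

T: 2·4 = 8 | 3·1+5·1 = 8
Z: 2·8 = 16 | 3·2+5·2 = 16
L: 2·6 = 12 | 3·4+5·0 = 12
M: 2·8 = 16 | 3·2+5·2 = 16
J: 2·5 = 10 | 3·0+5·2 = 10
gcd(2,3,5) = 1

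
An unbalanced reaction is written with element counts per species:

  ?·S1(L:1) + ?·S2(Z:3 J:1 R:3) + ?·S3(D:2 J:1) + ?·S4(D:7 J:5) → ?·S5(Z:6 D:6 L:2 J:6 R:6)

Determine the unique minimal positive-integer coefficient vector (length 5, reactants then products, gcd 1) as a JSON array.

Z: 6·0+6·3+2·0+2·0 = 18 | 3·6 = 18
D: 6·0+6·0+2·2+2·7 = 18 | 3·6 = 18
L: 6·1+6·0+2·0+2·0 = 6 | 3·2 = 6
J: 6·0+6·1+2·1+2·5 = 18 | 3·6 = 18
R: 6·0+6·3+2·0+2·0 = 18 | 3·6 = 18
gcd(6,6,2,2,3) = 1

Coefficients: [6, 6, 2, 2, 3]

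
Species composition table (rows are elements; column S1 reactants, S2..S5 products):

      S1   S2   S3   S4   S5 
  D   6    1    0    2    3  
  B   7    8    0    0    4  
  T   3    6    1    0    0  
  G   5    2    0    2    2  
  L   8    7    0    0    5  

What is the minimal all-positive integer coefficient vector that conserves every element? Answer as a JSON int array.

D: 4·6 = 24 | 1·1+6·0+4·2+5·3 = 24
B: 4·7 = 28 | 1·8+6·0+4·0+5·4 = 28
T: 4·3 = 12 | 1·6+6·1+4·0+5·0 = 12
G: 4·5 = 20 | 1·2+6·0+4·2+5·2 = 20
L: 4·8 = 32 | 1·7+6·0+4·0+5·5 = 32
gcd(4,1,6,4,5) = 1

Coefficients: [4, 1, 6, 4, 5]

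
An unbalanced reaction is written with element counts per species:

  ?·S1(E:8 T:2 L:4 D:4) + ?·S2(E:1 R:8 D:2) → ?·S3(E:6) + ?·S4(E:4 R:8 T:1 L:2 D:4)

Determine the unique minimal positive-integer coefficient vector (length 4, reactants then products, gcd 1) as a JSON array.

Coefficients: [3, 6, 1, 6]

E: 3·8+6·1 = 30 | 1·6+6·4 = 30
R: 3·0+6·8 = 48 | 1·0+6·8 = 48
T: 3·2+6·0 = 6 | 1·0+6·1 = 6
L: 3·4+6·0 = 12 | 1·0+6·2 = 12
D: 3·4+6·2 = 24 | 1·0+6·4 = 24
gcd(3,6,1,6) = 1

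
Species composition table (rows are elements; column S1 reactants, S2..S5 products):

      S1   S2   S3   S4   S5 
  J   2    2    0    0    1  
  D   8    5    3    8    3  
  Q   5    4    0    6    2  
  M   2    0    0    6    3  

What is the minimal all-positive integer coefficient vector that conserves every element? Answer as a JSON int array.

Coefficients: [6, 5, 3, 1, 2]

J: 6·2 = 12 | 5·2+3·0+1·0+2·1 = 12
D: 6·8 = 48 | 5·5+3·3+1·8+2·3 = 48
Q: 6·5 = 30 | 5·4+3·0+1·6+2·2 = 30
M: 6·2 = 12 | 5·0+3·0+1·6+2·3 = 12
gcd(6,5,3,1,2) = 1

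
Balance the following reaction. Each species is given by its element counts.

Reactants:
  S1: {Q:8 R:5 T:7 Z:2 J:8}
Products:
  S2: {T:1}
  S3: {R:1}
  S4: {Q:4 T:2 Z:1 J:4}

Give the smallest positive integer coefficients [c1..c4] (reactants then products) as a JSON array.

Coefficients: [1, 3, 5, 2]

Q: 1·8 = 8 | 3·0+5·0+2·4 = 8
R: 1·5 = 5 | 3·0+5·1+2·0 = 5
T: 1·7 = 7 | 3·1+5·0+2·2 = 7
Z: 1·2 = 2 | 3·0+5·0+2·1 = 2
J: 1·8 = 8 | 3·0+5·0+2·4 = 8
gcd(1,3,5,2) = 1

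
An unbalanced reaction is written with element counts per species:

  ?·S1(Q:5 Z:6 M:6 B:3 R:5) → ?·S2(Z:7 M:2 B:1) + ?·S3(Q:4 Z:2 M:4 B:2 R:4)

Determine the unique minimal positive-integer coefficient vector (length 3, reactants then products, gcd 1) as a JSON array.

Coefficients: [4, 2, 5]

Q: 4·5 = 20 | 2·0+5·4 = 20
Z: 4·6 = 24 | 2·7+5·2 = 24
M: 4·6 = 24 | 2·2+5·4 = 24
B: 4·3 = 12 | 2·1+5·2 = 12
R: 4·5 = 20 | 2·0+5·4 = 20
gcd(4,2,5) = 1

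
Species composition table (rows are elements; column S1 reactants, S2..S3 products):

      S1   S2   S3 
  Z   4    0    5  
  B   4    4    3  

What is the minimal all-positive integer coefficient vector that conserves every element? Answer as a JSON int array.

Coefficients: [5, 2, 4]

Z: 5·4 = 20 | 2·0+4·5 = 20
B: 5·4 = 20 | 2·4+4·3 = 20
gcd(5,2,4) = 1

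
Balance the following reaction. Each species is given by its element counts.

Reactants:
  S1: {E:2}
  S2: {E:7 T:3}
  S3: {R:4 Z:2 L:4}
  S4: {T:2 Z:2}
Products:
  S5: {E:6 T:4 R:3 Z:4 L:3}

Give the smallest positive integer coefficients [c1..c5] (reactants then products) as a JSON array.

E: 5·2+2·7+3·0+5·0 = 24 | 4·6 = 24
T: 5·0+2·3+3·0+5·2 = 16 | 4·4 = 16
R: 5·0+2·0+3·4+5·0 = 12 | 4·3 = 12
Z: 5·0+2·0+3·2+5·2 = 16 | 4·4 = 16
L: 5·0+2·0+3·4+5·0 = 12 | 4·3 = 12
gcd(5,2,3,5,4) = 1

Coefficients: [5, 2, 3, 5, 4]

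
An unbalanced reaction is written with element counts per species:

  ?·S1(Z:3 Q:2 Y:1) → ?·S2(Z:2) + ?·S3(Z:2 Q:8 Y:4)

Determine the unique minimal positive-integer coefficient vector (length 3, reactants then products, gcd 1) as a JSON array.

Coefficients: [4, 5, 1]

Z: 4·3 = 12 | 5·2+1·2 = 12
Q: 4·2 = 8 | 5·0+1·8 = 8
Y: 4·1 = 4 | 5·0+1·4 = 4
gcd(4,5,1) = 1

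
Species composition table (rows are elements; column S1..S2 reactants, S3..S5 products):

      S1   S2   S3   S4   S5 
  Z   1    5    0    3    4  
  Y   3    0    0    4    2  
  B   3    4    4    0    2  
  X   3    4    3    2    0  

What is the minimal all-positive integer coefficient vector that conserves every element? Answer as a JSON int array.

Z: 6·1+2·5 = 16 | 6·0+4·3+1·4 = 16
Y: 6·3+2·0 = 18 | 6·0+4·4+1·2 = 18
B: 6·3+2·4 = 26 | 6·4+4·0+1·2 = 26
X: 6·3+2·4 = 26 | 6·3+4·2+1·0 = 26
gcd(6,2,6,4,1) = 1

Coefficients: [6, 2, 6, 4, 1]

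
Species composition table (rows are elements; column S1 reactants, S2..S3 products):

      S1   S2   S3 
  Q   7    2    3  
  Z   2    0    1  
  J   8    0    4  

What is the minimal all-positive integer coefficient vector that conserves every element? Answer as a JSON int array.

Q: 2·7 = 14 | 1·2+4·3 = 14
Z: 2·2 = 4 | 1·0+4·1 = 4
J: 2·8 = 16 | 1·0+4·4 = 16
gcd(2,1,4) = 1

Coefficients: [2, 1, 4]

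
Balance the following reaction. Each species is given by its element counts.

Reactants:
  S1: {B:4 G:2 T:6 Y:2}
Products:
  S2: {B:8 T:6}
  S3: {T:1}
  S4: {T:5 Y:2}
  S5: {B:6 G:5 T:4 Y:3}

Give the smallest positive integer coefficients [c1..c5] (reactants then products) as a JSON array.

B: 5·4 = 20 | 1·8+6·0+2·0+2·6 = 20
G: 5·2 = 10 | 1·0+6·0+2·0+2·5 = 10
T: 5·6 = 30 | 1·6+6·1+2·5+2·4 = 30
Y: 5·2 = 10 | 1·0+6·0+2·2+2·3 = 10
gcd(5,1,6,2,2) = 1

Coefficients: [5, 1, 6, 2, 2]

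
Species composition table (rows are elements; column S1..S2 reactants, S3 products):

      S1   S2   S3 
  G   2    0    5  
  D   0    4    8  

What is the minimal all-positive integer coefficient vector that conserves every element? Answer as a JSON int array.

Coefficients: [5, 4, 2]

G: 5·2+4·0 = 10 | 2·5 = 10
D: 5·0+4·4 = 16 | 2·8 = 16
gcd(5,4,2) = 1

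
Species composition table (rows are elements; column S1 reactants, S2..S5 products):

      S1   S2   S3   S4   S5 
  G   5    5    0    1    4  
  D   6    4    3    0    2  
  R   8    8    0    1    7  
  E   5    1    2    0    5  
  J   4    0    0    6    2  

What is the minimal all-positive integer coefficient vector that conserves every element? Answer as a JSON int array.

G: 2·5 = 10 | 1·5+2·0+1·1+1·4 = 10
D: 2·6 = 12 | 1·4+2·3+1·0+1·2 = 12
R: 2·8 = 16 | 1·8+2·0+1·1+1·7 = 16
E: 2·5 = 10 | 1·1+2·2+1·0+1·5 = 10
J: 2·4 = 8 | 1·0+2·0+1·6+1·2 = 8
gcd(2,1,2,1,1) = 1

Coefficients: [2, 1, 2, 1, 1]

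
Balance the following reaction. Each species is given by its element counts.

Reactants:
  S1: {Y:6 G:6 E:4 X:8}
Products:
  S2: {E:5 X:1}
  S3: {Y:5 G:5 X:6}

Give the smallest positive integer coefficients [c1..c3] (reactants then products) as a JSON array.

Y: 5·6 = 30 | 4·0+6·5 = 30
G: 5·6 = 30 | 4·0+6·5 = 30
E: 5·4 = 20 | 4·5+6·0 = 20
X: 5·8 = 40 | 4·1+6·6 = 40
gcd(5,4,6) = 1

Coefficients: [5, 4, 6]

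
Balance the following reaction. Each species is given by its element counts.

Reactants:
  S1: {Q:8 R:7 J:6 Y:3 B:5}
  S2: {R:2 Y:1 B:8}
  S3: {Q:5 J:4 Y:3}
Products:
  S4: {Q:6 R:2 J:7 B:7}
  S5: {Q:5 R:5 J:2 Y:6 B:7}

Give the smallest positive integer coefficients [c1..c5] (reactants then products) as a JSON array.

Coefficients: [3, 6, 5, 4, 5]

Q: 3·8+6·0+5·5 = 49 | 4·6+5·5 = 49
R: 3·7+6·2+5·0 = 33 | 4·2+5·5 = 33
J: 3·6+6·0+5·4 = 38 | 4·7+5·2 = 38
Y: 3·3+6·1+5·3 = 30 | 4·0+5·6 = 30
B: 3·5+6·8+5·0 = 63 | 4·7+5·7 = 63
gcd(3,6,5,4,5) = 1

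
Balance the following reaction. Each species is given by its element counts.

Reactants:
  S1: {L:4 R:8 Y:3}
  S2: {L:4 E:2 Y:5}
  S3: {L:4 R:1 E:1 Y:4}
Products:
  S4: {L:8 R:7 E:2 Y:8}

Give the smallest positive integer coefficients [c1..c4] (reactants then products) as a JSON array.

Coefficients: [5, 5, 2, 6]

L: 5·4+5·4+2·4 = 48 | 6·8 = 48
R: 5·8+5·0+2·1 = 42 | 6·7 = 42
E: 5·0+5·2+2·1 = 12 | 6·2 = 12
Y: 5·3+5·5+2·4 = 48 | 6·8 = 48
gcd(5,5,2,6) = 1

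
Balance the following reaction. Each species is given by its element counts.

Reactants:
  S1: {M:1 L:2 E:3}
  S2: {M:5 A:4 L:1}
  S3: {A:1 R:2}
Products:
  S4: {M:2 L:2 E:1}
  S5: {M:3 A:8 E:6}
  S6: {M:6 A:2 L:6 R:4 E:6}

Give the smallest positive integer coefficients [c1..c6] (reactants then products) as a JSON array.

Coefficients: [5, 2, 2, 3, 1, 1]

M: 5·1+2·5+2·0 = 15 | 3·2+1·3+1·6 = 15
A: 5·0+2·4+2·1 = 10 | 3·0+1·8+1·2 = 10
L: 5·2+2·1+2·0 = 12 | 3·2+1·0+1·6 = 12
R: 5·0+2·0+2·2 = 4 | 3·0+1·0+1·4 = 4
E: 5·3+2·0+2·0 = 15 | 3·1+1·6+1·6 = 15
gcd(5,2,2,3,1,1) = 1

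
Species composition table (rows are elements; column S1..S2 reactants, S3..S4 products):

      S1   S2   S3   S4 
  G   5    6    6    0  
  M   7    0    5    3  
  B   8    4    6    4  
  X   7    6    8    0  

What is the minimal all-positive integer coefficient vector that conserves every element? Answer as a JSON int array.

Coefficients: [6, 1, 6, 4]

G: 6·5+1·6 = 36 | 6·6+4·0 = 36
M: 6·7+1·0 = 42 | 6·5+4·3 = 42
B: 6·8+1·4 = 52 | 6·6+4·4 = 52
X: 6·7+1·6 = 48 | 6·8+4·0 = 48
gcd(6,1,6,4) = 1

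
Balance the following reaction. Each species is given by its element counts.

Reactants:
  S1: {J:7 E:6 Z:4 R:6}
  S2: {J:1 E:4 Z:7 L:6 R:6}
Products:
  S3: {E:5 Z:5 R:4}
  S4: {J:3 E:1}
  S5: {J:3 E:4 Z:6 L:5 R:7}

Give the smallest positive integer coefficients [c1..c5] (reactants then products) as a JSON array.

J: 4·7+5·1 = 33 | 3·0+5·3+6·3 = 33
E: 4·6+5·4 = 44 | 3·5+5·1+6·4 = 44
Z: 4·4+5·7 = 51 | 3·5+5·0+6·6 = 51
L: 4·0+5·6 = 30 | 3·0+5·0+6·5 = 30
R: 4·6+5·6 = 54 | 3·4+5·0+6·7 = 54
gcd(4,5,3,5,6) = 1

Coefficients: [4, 5, 3, 5, 6]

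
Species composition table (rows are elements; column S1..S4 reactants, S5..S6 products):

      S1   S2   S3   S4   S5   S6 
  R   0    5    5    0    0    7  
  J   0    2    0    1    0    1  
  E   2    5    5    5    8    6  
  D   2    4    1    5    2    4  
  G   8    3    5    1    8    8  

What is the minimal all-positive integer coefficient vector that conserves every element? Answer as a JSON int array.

R: 3·0+2·5+5·5+1·0 = 35 | 2·0+5·7 = 35
J: 3·0+2·2+5·0+1·1 = 5 | 2·0+5·1 = 5
E: 3·2+2·5+5·5+1·5 = 46 | 2·8+5·6 = 46
D: 3·2+2·4+5·1+1·5 = 24 | 2·2+5·4 = 24
G: 3·8+2·3+5·5+1·1 = 56 | 2·8+5·8 = 56
gcd(3,2,5,1,2,5) = 1

Coefficients: [3, 2, 5, 1, 2, 5]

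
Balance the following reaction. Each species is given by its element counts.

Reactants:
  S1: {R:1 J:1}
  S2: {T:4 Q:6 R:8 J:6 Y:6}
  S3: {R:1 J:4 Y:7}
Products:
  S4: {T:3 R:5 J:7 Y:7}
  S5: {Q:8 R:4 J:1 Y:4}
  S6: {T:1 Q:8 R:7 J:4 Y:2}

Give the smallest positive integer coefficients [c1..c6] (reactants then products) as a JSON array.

Coefficients: [5, 4, 3, 5, 2, 1]

T: 5·0+4·4+3·0 = 16 | 5·3+2·0+1·1 = 16
Q: 5·0+4·6+3·0 = 24 | 5·0+2·8+1·8 = 24
R: 5·1+4·8+3·1 = 40 | 5·5+2·4+1·7 = 40
J: 5·1+4·6+3·4 = 41 | 5·7+2·1+1·4 = 41
Y: 5·0+4·6+3·7 = 45 | 5·7+2·4+1·2 = 45
gcd(5,4,3,5,2,1) = 1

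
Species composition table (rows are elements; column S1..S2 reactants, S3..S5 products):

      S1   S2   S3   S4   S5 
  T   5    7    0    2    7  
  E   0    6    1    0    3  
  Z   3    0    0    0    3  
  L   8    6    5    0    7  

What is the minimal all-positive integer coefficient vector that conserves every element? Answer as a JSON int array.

T: 3·5+2·7 = 29 | 3·0+4·2+3·7 = 29
E: 3·0+2·6 = 12 | 3·1+4·0+3·3 = 12
Z: 3·3+2·0 = 9 | 3·0+4·0+3·3 = 9
L: 3·8+2·6 = 36 | 3·5+4·0+3·7 = 36
gcd(3,2,3,4,3) = 1

Coefficients: [3, 2, 3, 4, 3]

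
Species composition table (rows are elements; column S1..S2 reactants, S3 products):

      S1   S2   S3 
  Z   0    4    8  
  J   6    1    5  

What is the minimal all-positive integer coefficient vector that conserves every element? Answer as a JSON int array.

Z: 1·0+4·4 = 16 | 2·8 = 16
J: 1·6+4·1 = 10 | 2·5 = 10
gcd(1,4,2) = 1

Coefficients: [1, 4, 2]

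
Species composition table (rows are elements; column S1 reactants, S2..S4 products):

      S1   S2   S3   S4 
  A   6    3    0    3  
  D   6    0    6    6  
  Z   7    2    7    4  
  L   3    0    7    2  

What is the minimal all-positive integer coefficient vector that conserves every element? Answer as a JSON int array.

A: 5·6 = 30 | 6·3+1·0+4·3 = 30
D: 5·6 = 30 | 6·0+1·6+4·6 = 30
Z: 5·7 = 35 | 6·2+1·7+4·4 = 35
L: 5·3 = 15 | 6·0+1·7+4·2 = 15
gcd(5,6,1,4) = 1

Coefficients: [5, 6, 1, 4]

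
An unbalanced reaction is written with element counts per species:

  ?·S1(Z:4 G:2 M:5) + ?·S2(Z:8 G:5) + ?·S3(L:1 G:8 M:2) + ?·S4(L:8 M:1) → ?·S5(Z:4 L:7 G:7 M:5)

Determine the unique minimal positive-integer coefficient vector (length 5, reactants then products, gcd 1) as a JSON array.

Coefficients: [3, 1, 3, 4, 5]

Z: 3·4+1·8+3·0+4·0 = 20 | 5·4 = 20
L: 3·0+1·0+3·1+4·8 = 35 | 5·7 = 35
G: 3·2+1·5+3·8+4·0 = 35 | 5·7 = 35
M: 3·5+1·0+3·2+4·1 = 25 | 5·5 = 25
gcd(3,1,3,4,5) = 1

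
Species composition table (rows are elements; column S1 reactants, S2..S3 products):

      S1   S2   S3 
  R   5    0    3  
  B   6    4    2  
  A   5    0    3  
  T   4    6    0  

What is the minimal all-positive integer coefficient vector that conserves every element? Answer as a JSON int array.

Coefficients: [3, 2, 5]

R: 3·5 = 15 | 2·0+5·3 = 15
B: 3·6 = 18 | 2·4+5·2 = 18
A: 3·5 = 15 | 2·0+5·3 = 15
T: 3·4 = 12 | 2·6+5·0 = 12
gcd(3,2,5) = 1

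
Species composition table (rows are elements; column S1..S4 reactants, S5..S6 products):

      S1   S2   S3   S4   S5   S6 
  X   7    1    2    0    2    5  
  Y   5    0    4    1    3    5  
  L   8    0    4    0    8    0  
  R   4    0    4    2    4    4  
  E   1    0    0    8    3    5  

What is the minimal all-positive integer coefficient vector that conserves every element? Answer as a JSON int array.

X: 3·7+1·1+4·2+4·0 = 30 | 5·2+4·5 = 30
Y: 3·5+1·0+4·4+4·1 = 35 | 5·3+4·5 = 35
L: 3·8+1·0+4·4+4·0 = 40 | 5·8+4·0 = 40
R: 3·4+1·0+4·4+4·2 = 36 | 5·4+4·4 = 36
E: 3·1+1·0+4·0+4·8 = 35 | 5·3+4·5 = 35
gcd(3,1,4,4,5,4) = 1

Coefficients: [3, 1, 4, 4, 5, 4]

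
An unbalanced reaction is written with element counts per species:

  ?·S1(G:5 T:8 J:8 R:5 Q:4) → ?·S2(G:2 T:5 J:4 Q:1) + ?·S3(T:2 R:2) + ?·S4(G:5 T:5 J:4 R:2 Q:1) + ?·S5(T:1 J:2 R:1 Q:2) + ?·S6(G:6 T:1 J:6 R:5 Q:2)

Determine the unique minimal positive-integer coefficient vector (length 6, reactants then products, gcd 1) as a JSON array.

Coefficients: [4, 2, 3, 2, 5, 1]

G: 4·5 = 20 | 2·2+3·0+2·5+5·0+1·6 = 20
T: 4·8 = 32 | 2·5+3·2+2·5+5·1+1·1 = 32
J: 4·8 = 32 | 2·4+3·0+2·4+5·2+1·6 = 32
R: 4·5 = 20 | 2·0+3·2+2·2+5·1+1·5 = 20
Q: 4·4 = 16 | 2·1+3·0+2·1+5·2+1·2 = 16
gcd(4,2,3,2,5,1) = 1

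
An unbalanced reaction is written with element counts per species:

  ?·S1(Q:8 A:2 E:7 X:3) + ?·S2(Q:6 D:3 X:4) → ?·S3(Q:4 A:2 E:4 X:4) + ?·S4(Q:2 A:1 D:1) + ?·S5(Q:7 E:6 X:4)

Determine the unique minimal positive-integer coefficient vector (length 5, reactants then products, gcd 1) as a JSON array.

Coefficients: [4, 2, 1, 6, 4]

Q: 4·8+2·6 = 44 | 1·4+6·2+4·7 = 44
A: 4·2+2·0 = 8 | 1·2+6·1+4·0 = 8
E: 4·7+2·0 = 28 | 1·4+6·0+4·6 = 28
D: 4·0+2·3 = 6 | 1·0+6·1+4·0 = 6
X: 4·3+2·4 = 20 | 1·4+6·0+4·4 = 20
gcd(4,2,1,6,4) = 1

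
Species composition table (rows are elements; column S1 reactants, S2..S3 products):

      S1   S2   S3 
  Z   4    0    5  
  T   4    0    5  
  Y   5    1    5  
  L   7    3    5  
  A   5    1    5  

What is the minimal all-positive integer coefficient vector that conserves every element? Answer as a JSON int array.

Z: 5·4 = 20 | 5·0+4·5 = 20
T: 5·4 = 20 | 5·0+4·5 = 20
Y: 5·5 = 25 | 5·1+4·5 = 25
L: 5·7 = 35 | 5·3+4·5 = 35
A: 5·5 = 25 | 5·1+4·5 = 25
gcd(5,5,4) = 1

Coefficients: [5, 5, 4]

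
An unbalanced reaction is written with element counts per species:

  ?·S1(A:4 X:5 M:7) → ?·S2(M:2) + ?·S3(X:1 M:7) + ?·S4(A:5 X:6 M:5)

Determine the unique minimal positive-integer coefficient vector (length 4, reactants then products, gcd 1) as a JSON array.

A: 5·4 = 20 | 4·0+1·0+4·5 = 20
X: 5·5 = 25 | 4·0+1·1+4·6 = 25
M: 5·7 = 35 | 4·2+1·7+4·5 = 35
gcd(5,4,1,4) = 1

Coefficients: [5, 4, 1, 4]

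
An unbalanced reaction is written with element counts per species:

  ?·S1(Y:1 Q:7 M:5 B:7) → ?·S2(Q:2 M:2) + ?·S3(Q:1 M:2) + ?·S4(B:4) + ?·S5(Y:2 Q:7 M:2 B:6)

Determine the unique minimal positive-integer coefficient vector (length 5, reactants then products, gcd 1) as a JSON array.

Coefficients: [2, 3, 1, 2, 1]

Y: 2·1 = 2 | 3·0+1·0+2·0+1·2 = 2
Q: 2·7 = 14 | 3·2+1·1+2·0+1·7 = 14
M: 2·5 = 10 | 3·2+1·2+2·0+1·2 = 10
B: 2·7 = 14 | 3·0+1·0+2·4+1·6 = 14
gcd(2,3,1,2,1) = 1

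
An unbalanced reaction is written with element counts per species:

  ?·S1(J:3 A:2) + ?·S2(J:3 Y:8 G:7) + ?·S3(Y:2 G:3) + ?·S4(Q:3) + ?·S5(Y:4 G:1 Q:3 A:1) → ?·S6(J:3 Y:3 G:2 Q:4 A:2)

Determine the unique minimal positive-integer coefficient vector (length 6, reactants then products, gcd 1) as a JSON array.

J: 5·3+1·3+1·0+6·0+2·0 = 18 | 6·3 = 18
Y: 5·0+1·8+1·2+6·0+2·4 = 18 | 6·3 = 18
G: 5·0+1·7+1·3+6·0+2·1 = 12 | 6·2 = 12
Q: 5·0+1·0+1·0+6·3+2·3 = 24 | 6·4 = 24
A: 5·2+1·0+1·0+6·0+2·1 = 12 | 6·2 = 12
gcd(5,1,1,6,2,6) = 1

Coefficients: [5, 1, 1, 6, 2, 6]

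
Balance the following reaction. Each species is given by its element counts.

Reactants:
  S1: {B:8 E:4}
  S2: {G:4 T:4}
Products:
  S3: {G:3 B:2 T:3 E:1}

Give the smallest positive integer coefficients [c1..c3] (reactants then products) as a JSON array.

Coefficients: [1, 3, 4]

G: 1·0+3·4 = 12 | 4·3 = 12
B: 1·8+3·0 = 8 | 4·2 = 8
T: 1·0+3·4 = 12 | 4·3 = 12
E: 1·4+3·0 = 4 | 4·1 = 4
gcd(1,3,4) = 1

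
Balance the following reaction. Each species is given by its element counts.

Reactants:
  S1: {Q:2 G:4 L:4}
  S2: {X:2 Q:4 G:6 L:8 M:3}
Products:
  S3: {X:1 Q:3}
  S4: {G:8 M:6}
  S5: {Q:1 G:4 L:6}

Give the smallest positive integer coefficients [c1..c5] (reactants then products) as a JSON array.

X: 5·0+2·2 = 4 | 4·1+1·0+6·0 = 4
Q: 5·2+2·4 = 18 | 4·3+1·0+6·1 = 18
G: 5·4+2·6 = 32 | 4·0+1·8+6·4 = 32
L: 5·4+2·8 = 36 | 4·0+1·0+6·6 = 36
M: 5·0+2·3 = 6 | 4·0+1·6+6·0 = 6
gcd(5,2,4,1,6) = 1

Coefficients: [5, 2, 4, 1, 6]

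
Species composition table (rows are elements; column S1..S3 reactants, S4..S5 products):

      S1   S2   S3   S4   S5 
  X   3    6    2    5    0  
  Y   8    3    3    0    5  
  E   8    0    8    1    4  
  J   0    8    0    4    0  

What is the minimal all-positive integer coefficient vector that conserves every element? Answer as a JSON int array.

X: 2·3+2·6+1·2 = 20 | 4·5+5·0 = 20
Y: 2·8+2·3+1·3 = 25 | 4·0+5·5 = 25
E: 2·8+2·0+1·8 = 24 | 4·1+5·4 = 24
J: 2·0+2·8+1·0 = 16 | 4·4+5·0 = 16
gcd(2,2,1,4,5) = 1

Coefficients: [2, 2, 1, 4, 5]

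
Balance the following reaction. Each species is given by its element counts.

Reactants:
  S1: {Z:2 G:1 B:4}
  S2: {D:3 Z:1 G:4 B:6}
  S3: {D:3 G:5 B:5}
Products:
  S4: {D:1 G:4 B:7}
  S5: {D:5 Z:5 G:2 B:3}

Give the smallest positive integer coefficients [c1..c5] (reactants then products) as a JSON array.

D: 3·0+4·3+1·3 = 15 | 5·1+2·5 = 15
Z: 3·2+4·1+1·0 = 10 | 5·0+2·5 = 10
G: 3·1+4·4+1·5 = 24 | 5·4+2·2 = 24
B: 3·4+4·6+1·5 = 41 | 5·7+2·3 = 41
gcd(3,4,1,5,2) = 1

Coefficients: [3, 4, 1, 5, 2]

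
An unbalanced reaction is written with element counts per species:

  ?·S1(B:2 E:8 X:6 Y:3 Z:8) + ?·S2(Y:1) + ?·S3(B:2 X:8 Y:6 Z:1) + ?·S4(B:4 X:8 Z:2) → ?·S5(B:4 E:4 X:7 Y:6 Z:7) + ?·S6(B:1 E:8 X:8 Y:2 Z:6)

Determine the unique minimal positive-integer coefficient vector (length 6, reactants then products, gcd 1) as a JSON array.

B: 6·2+2·0+2·2+1·4 = 20 | 4·4+4·1 = 20
E: 6·8+2·0+2·0+1·0 = 48 | 4·4+4·8 = 48
X: 6·6+2·0+2·8+1·8 = 60 | 4·7+4·8 = 60
Y: 6·3+2·1+2·6+1·0 = 32 | 4·6+4·2 = 32
Z: 6·8+2·0+2·1+1·2 = 52 | 4·7+4·6 = 52
gcd(6,2,2,1,4,4) = 1

Coefficients: [6, 2, 2, 1, 4, 4]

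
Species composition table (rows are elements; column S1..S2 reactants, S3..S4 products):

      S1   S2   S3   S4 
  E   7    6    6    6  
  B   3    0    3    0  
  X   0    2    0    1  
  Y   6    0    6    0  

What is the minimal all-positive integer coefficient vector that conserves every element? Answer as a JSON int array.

Coefficients: [6, 1, 6, 2]

E: 6·7+1·6 = 48 | 6·6+2·6 = 48
B: 6·3+1·0 = 18 | 6·3+2·0 = 18
X: 6·0+1·2 = 2 | 6·0+2·1 = 2
Y: 6·6+1·0 = 36 | 6·6+2·0 = 36
gcd(6,1,6,2) = 1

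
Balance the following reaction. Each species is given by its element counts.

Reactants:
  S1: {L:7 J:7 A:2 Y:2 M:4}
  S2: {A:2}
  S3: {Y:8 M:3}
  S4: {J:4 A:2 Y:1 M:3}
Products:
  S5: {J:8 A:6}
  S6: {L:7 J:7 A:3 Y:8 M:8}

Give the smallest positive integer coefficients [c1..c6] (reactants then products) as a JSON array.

Coefficients: [6, 5, 4, 4, 2, 6]

L: 6·7+5·0+4·0+4·0 = 42 | 2·0+6·7 = 42
J: 6·7+5·0+4·0+4·4 = 58 | 2·8+6·7 = 58
A: 6·2+5·2+4·0+4·2 = 30 | 2·6+6·3 = 30
Y: 6·2+5·0+4·8+4·1 = 48 | 2·0+6·8 = 48
M: 6·4+5·0+4·3+4·3 = 48 | 2·0+6·8 = 48
gcd(6,5,4,4,2,6) = 1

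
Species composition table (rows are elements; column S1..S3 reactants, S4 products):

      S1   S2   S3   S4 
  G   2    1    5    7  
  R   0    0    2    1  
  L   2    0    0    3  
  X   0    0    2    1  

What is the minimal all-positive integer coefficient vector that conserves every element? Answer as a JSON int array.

G: 3·2+3·1+1·5 = 14 | 2·7 = 14
R: 3·0+3·0+1·2 = 2 | 2·1 = 2
L: 3·2+3·0+1·0 = 6 | 2·3 = 6
X: 3·0+3·0+1·2 = 2 | 2·1 = 2
gcd(3,3,1,2) = 1

Coefficients: [3, 3, 1, 2]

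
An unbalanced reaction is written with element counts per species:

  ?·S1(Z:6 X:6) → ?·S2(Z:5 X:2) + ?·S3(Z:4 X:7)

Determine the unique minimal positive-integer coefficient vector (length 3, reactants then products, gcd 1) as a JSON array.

Coefficients: [3, 2, 2]

Z: 3·6 = 18 | 2·5+2·4 = 18
X: 3·6 = 18 | 2·2+2·7 = 18
gcd(3,2,2) = 1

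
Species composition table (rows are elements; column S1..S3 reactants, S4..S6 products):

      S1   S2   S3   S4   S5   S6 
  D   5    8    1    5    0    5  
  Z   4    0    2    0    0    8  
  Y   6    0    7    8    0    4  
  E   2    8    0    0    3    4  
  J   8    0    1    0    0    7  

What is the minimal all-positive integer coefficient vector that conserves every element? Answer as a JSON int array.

D: 1·5+3·8+6·1 = 35 | 5·5+6·0+2·5 = 35
Z: 1·4+3·0+6·2 = 16 | 5·0+6·0+2·8 = 16
Y: 1·6+3·0+6·7 = 48 | 5·8+6·0+2·4 = 48
E: 1·2+3·8+6·0 = 26 | 5·0+6·3+2·4 = 26
J: 1·8+3·0+6·1 = 14 | 5·0+6·0+2·7 = 14
gcd(1,3,6,5,6,2) = 1

Coefficients: [1, 3, 6, 5, 6, 2]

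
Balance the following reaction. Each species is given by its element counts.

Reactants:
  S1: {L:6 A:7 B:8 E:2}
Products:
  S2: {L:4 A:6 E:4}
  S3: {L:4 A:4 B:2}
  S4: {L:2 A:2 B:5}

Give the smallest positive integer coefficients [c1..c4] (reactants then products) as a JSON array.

Coefficients: [4, 2, 1, 6]

L: 4·6 = 24 | 2·4+1·4+6·2 = 24
A: 4·7 = 28 | 2·6+1·4+6·2 = 28
B: 4·8 = 32 | 2·0+1·2+6·5 = 32
E: 4·2 = 8 | 2·4+1·0+6·0 = 8
gcd(4,2,1,6) = 1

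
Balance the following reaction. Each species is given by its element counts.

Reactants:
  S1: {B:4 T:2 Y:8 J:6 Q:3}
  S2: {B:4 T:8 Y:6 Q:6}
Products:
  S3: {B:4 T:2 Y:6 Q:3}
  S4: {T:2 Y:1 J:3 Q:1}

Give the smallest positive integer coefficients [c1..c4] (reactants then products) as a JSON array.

B: 3·4+2·4 = 20 | 5·4+6·0 = 20
T: 3·2+2·8 = 22 | 5·2+6·2 = 22
Y: 3·8+2·6 = 36 | 5·6+6·1 = 36
J: 3·6+2·0 = 18 | 5·0+6·3 = 18
Q: 3·3+2·6 = 21 | 5·3+6·1 = 21
gcd(3,2,5,6) = 1

Coefficients: [3, 2, 5, 6]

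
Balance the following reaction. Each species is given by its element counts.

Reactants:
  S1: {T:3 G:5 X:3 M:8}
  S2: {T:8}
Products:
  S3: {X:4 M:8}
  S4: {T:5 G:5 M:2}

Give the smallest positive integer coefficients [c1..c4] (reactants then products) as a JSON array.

Coefficients: [4, 1, 3, 4]

T: 4·3+1·8 = 20 | 3·0+4·5 = 20
G: 4·5+1·0 = 20 | 3·0+4·5 = 20
X: 4·3+1·0 = 12 | 3·4+4·0 = 12
M: 4·8+1·0 = 32 | 3·8+4·2 = 32
gcd(4,1,3,4) = 1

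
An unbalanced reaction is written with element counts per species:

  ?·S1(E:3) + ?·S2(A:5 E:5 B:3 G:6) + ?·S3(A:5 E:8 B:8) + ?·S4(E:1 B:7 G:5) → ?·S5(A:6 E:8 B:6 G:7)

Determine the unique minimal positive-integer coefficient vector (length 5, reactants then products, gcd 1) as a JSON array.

A: 2·0+5·5+1·5+1·0 = 30 | 5·6 = 30
E: 2·3+5·5+1·8+1·1 = 40 | 5·8 = 40
B: 2·0+5·3+1·8+1·7 = 30 | 5·6 = 30
G: 2·0+5·6+1·0+1·5 = 35 | 5·7 = 35
gcd(2,5,1,1,5) = 1

Coefficients: [2, 5, 1, 1, 5]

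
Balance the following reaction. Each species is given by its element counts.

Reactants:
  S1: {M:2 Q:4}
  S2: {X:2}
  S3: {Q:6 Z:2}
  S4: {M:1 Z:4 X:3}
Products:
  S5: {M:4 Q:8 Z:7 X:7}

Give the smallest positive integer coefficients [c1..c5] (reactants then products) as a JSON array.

M: 5·2+5·0+2·0+6·1 = 16 | 4·4 = 16
Q: 5·4+5·0+2·6+6·0 = 32 | 4·8 = 32
Z: 5·0+5·0+2·2+6·4 = 28 | 4·7 = 28
X: 5·0+5·2+2·0+6·3 = 28 | 4·7 = 28
gcd(5,5,2,6,4) = 1

Coefficients: [5, 5, 2, 6, 4]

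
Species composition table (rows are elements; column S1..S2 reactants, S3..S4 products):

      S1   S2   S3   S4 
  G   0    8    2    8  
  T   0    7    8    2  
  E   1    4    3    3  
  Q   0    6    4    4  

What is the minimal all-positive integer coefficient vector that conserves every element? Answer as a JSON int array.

G: 3·0+6·8 = 48 | 4·2+5·8 = 48
T: 3·0+6·7 = 42 | 4·8+5·2 = 42
E: 3·1+6·4 = 27 | 4·3+5·3 = 27
Q: 3·0+6·6 = 36 | 4·4+5·4 = 36
gcd(3,6,4,5) = 1

Coefficients: [3, 6, 4, 5]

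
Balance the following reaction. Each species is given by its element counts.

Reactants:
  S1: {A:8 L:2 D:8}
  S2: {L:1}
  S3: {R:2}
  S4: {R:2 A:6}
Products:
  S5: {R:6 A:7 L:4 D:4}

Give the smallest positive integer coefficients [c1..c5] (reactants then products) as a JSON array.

R: 1·0+6·0+5·2+1·2 = 12 | 2·6 = 12
A: 1·8+6·0+5·0+1·6 = 14 | 2·7 = 14
L: 1·2+6·1+5·0+1·0 = 8 | 2·4 = 8
D: 1·8+6·0+5·0+1·0 = 8 | 2·4 = 8
gcd(1,6,5,1,2) = 1

Coefficients: [1, 6, 5, 1, 2]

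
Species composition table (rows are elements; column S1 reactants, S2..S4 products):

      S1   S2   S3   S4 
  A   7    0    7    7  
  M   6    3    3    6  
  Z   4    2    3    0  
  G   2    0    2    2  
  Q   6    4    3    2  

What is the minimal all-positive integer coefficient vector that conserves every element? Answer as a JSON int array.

Coefficients: [5, 4, 4, 1]

A: 5·7 = 35 | 4·0+4·7+1·7 = 35
M: 5·6 = 30 | 4·3+4·3+1·6 = 30
Z: 5·4 = 20 | 4·2+4·3+1·0 = 20
G: 5·2 = 10 | 4·0+4·2+1·2 = 10
Q: 5·6 = 30 | 4·4+4·3+1·2 = 30
gcd(5,4,4,1) = 1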